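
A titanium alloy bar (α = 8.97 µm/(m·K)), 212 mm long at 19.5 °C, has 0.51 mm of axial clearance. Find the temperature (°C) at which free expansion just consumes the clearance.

288 °C

α·L₀·ΔT = 0.51 mm ⇒ ΔT = 0.51 / (8.97×10⁻⁶ × 212.0) = 268.2 K.
T = 19.5 + 268.2 = 287.7 °C.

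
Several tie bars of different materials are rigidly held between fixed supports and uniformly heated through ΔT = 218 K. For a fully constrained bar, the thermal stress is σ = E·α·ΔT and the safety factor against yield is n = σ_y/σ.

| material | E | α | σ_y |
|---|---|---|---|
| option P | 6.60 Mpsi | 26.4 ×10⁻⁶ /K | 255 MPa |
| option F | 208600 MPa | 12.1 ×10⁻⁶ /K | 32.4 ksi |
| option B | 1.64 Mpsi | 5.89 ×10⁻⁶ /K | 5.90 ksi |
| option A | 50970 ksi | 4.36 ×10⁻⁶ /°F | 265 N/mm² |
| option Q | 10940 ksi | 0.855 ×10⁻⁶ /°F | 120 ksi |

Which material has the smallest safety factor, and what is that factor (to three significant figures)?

With everything in SI (GPa, ×10⁻⁶/K, MPa):
  option P: E = 45.51, α = 26.4, σ_y = 255.0 → σ = 262 MPa, n = 0.974
  option F: E = 208.6, α = 12.1, σ_y = 223.4 → σ = 550 MPa, n = 0.406
  option B: E = 11.31, α = 5.89, σ_y = 40.68 → σ = 14.5 MPa, n = 2.80
  option A: E = 351.4, α = 7.85, σ_y = 265.0 → σ = 601 MPa, n = 0.441
  option Q: E = 75.43, α = 1.54, σ_y = 827.4 → σ = 25.3 MPa, n = 32.7
Smallest n: option F with n = 0.406.

option F, n = 0.406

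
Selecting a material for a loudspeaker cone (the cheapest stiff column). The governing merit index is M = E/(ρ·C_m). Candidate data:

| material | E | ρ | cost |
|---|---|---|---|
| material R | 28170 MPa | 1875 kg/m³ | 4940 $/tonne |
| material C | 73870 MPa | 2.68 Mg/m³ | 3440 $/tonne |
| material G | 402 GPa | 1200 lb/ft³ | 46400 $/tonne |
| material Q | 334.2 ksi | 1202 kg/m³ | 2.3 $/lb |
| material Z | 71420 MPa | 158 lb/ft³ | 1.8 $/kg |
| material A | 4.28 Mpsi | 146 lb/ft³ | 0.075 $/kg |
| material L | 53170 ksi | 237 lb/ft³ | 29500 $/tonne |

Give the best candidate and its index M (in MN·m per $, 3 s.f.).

material A, M = 168 MN·m per $

Normalizing units and computing the index:
  material R: E = 28.17 GPa, ρ = 1875 kg/m³, cost = 4.940 $/kg
  material C: E = 73.87 GPa, ρ = 2680 kg/m³, cost = 3.440 $/kg
  material G: E = 402.0 GPa, ρ = 19220 kg/m³, cost = 46.40 $/kg
  material Q: E = 2.304 GPa, ρ = 1202 kg/m³, cost = 5.071 $/kg
  material Z: E = 71.42 GPa, ρ = 2531 kg/m³, cost = 1.800 $/kg
  material A: E = 29.51 GPa, ρ = 2339 kg/m³, cost = 0.07500 $/kg
  material L: E = 366.6 GPa, ρ = 3796 kg/m³, cost = 29.50 $/kg
  material A: M = 168 MN·m per $
  material Z: M = 15.7 MN·m per $
  material C: M = 8.01 MN·m per $
  material L: M = 3.27 MN·m per $
  material R: M = 3.04 MN·m per $
  material G: M = 0.451 MN·m per $
  material Q: M = 0.378 MN·m per $
Highest index: material A.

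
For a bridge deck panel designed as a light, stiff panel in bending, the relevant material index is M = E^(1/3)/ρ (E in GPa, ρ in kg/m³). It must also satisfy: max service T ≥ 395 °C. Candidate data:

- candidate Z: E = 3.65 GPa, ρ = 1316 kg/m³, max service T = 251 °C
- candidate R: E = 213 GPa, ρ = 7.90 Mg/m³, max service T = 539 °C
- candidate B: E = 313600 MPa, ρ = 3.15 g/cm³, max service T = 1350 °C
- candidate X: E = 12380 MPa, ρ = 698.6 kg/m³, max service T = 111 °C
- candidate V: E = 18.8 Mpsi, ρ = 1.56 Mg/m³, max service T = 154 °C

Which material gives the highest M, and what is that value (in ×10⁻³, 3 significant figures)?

Screen on constraints: max service T ≥ 395 °C. Survivors: candidate R, candidate B.
After converting to SI:
  candidate R: E = 213.0 GPa, ρ = 7900 kg/m³
  candidate B: E = 313.6 GPa, ρ = 3150 kg/m³
  candidate B: M = 2.16×10⁻³
  candidate R: M = 0.756×10⁻³
Highest index: candidate B.

candidate B, M = 2.16×10⁻³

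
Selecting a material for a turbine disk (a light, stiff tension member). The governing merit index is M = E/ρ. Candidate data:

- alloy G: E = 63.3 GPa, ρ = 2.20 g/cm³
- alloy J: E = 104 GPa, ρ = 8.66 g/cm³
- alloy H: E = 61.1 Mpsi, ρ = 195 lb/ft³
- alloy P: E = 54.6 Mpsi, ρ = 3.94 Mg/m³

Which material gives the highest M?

In SI units:
  alloy G: E = 63.30 GPa, ρ = 2200 kg/m³
  alloy J: E = 104.0 GPa, ρ = 8660 kg/m³
  alloy H: E = 421.3 GPa, ρ = 3124 kg/m³
  alloy P: E = 376.5 GPa, ρ = 3940 kg/m³
  alloy H: M = 135 MN·m/kg
  alloy P: M = 95.5 MN·m/kg
  alloy G: M = 28.8 MN·m/kg
  alloy J: M = 12.0 MN·m/kg
Alloy H ranks first.

alloy H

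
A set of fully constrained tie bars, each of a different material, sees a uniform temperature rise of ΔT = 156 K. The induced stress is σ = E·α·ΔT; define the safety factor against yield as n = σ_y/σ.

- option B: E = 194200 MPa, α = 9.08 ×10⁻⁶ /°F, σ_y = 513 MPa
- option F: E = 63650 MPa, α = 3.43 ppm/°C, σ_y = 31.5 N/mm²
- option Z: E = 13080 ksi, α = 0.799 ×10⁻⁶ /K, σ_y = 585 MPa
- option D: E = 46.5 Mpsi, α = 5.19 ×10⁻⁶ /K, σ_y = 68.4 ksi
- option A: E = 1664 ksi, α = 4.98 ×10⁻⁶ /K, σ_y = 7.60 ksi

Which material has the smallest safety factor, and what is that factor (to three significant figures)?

option F, n = 0.925

In consistent units (E in GPa, α in ×10⁻⁶/K, σ_y in MPa):
  option B: E = 194.2, α = 16.3, σ_y = 513.0 → σ = 495 MPa, n = 1.04
  option F: E = 63.65, α = 3.43, σ_y = 31.50 → σ = 34.1 MPa, n = 0.925
  option Z: E = 90.18, α = 0.799, σ_y = 585.0 → σ = 11.2 MPa, n = 52.0
  option D: E = 320.6, α = 5.19, σ_y = 471.6 → σ = 260 MPa, n = 1.82
  option A: E = 11.47, α = 4.98, σ_y = 52.40 → σ = 8.91 MPa, n = 5.88
Smallest n: option F with n = 0.925.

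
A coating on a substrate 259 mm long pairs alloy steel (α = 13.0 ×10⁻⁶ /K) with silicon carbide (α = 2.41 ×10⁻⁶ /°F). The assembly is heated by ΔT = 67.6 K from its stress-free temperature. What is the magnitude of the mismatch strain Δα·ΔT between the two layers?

5.86×10⁻⁴

silicon carbide: α = 2.41×10⁻⁶/°F × 9/5 = 4.34×10⁻⁶/K.
Δα = |13.0 − 4.34|×10⁻⁶/K = 8.66×10⁻⁶/K.
Mismatch strain = Δα·ΔT = 8.66×10⁻⁶ × 67.6 = 5.86×10⁻⁴.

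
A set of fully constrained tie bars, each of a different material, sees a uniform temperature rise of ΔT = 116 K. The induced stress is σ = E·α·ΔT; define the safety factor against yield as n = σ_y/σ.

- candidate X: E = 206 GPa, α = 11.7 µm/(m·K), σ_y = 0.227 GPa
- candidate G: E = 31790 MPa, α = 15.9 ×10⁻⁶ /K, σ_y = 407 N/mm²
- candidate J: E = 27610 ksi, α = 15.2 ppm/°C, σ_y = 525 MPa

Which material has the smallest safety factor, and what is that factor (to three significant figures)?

candidate X, n = 0.812

In consistent units (E in GPa, α in ×10⁻⁶/K, σ_y in MPa):
  candidate X: E = 206.0, α = 11.7, σ_y = 227.0 → σ = 280 MPa, n = 0.812
  candidate G: E = 31.79, α = 15.9, σ_y = 407.0 → σ = 58.6 MPa, n = 6.94
  candidate J: E = 190.4, α = 15.2, σ_y = 525.0 → σ = 336 MPa, n = 1.56
The minimum is candidate X at n = 0.812.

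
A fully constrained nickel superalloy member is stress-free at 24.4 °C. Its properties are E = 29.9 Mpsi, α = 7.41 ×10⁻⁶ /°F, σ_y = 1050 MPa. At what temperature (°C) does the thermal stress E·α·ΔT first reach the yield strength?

E = 29.9 Mpsi = 206.2 GPa.
α = 7.41×10⁻⁶/°F × 9/5 = 13.3×10⁻⁶/K.
E·α·ΔT = 1050 MPa ⇒ ΔT = 1050 / (206.2×10³ × 13.3×10⁻⁶) = 381.9 K.
T = 24.4 + 381.9 = 406.3 °C.

406 °C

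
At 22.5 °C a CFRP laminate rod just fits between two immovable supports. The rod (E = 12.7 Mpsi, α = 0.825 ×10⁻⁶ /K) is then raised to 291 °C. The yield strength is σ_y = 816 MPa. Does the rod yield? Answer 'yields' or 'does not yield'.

E = 12.7 Mpsi = 87.56 GPa.
ΔT = 268.5 K. Constrained thermal stress σ = E·α·ΔT = 87.56×10³ MPa × 0.825×10⁻⁶ × 268.5 = 19.4 MPa (compressive).
Compare to σ_y = 816 MPa: σ < σ_y, so it does not yield.

does not yield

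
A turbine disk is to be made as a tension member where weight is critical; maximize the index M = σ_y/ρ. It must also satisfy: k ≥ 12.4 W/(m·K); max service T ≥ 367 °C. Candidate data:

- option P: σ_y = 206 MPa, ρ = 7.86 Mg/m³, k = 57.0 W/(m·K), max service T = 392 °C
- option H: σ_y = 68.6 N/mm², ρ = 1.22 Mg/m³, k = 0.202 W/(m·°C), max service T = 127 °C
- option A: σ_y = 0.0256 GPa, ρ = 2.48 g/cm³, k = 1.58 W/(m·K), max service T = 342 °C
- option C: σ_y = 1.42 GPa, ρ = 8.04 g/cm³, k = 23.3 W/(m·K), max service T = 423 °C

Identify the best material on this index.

Screen on constraints: k ≥ 12.4 W/(m·K); max service T ≥ 367 °C. Survivors: option P, option C.
In SI units:
  option P: σ_y = 206.0 MPa, ρ = 7860 kg/m³
  option C: σ_y = 1420 MPa, ρ = 8040 kg/m³
  option C: M = 177 kN·m/kg
  option P: M = 26.2 kN·m/kg
Highest index: option C.

option C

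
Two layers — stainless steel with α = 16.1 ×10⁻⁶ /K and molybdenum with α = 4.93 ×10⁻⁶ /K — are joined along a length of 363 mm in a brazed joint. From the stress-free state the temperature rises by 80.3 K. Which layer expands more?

α(stainless steel) = 16.1×10⁻⁶/K vs α(molybdenum) = 4.93×10⁻⁶/K.
Higher α expands more for the same ΔT: stainless steel.

stainless steel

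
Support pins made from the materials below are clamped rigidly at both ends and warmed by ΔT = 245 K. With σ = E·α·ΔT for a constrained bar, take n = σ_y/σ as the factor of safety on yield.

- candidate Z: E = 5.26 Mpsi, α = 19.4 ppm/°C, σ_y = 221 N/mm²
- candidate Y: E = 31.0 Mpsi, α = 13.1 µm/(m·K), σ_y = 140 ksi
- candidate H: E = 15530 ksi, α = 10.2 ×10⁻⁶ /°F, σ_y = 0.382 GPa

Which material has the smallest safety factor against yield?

candidate H

In consistent units (E in GPa, α in ×10⁻⁶/K, σ_y in MPa):
  candidate Z: E = 36.27, α = 19.4, σ_y = 221.0 → σ = 172 MPa, n = 1.28
  candidate Y: E = 213.7, α = 13.1, σ_y = 965.3 → σ = 686 MPa, n = 1.41
  candidate H: E = 107.1, α = 18.4, σ_y = 382.0 → σ = 482 MPa, n = 0.793
Candidate H has the lowest safety factor, n = 0.793.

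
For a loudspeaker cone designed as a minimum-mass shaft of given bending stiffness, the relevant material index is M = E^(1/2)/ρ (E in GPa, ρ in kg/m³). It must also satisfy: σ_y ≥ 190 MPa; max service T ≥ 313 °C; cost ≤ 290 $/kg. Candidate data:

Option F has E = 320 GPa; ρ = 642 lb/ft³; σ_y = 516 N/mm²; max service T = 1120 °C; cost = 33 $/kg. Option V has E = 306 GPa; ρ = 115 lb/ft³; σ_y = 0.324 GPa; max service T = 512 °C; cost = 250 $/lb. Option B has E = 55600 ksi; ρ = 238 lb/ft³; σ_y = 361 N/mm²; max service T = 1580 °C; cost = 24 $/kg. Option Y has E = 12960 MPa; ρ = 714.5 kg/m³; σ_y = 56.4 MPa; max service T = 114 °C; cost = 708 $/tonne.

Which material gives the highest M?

option B

Screen on constraints: σ_y ≥ 190 MPa; max service T ≥ 313 °C; cost ≤ 290 $/kg. Survivors: option F, option B.
In SI units:
  option F: E = 320.0 GPa, ρ = 10280 kg/m³
  option B: E = 383.3 GPa, ρ = 3812 kg/m³
  option B: M = 5.14×10⁻³
  option F: M = 1.74×10⁻³
The maximum is for option B.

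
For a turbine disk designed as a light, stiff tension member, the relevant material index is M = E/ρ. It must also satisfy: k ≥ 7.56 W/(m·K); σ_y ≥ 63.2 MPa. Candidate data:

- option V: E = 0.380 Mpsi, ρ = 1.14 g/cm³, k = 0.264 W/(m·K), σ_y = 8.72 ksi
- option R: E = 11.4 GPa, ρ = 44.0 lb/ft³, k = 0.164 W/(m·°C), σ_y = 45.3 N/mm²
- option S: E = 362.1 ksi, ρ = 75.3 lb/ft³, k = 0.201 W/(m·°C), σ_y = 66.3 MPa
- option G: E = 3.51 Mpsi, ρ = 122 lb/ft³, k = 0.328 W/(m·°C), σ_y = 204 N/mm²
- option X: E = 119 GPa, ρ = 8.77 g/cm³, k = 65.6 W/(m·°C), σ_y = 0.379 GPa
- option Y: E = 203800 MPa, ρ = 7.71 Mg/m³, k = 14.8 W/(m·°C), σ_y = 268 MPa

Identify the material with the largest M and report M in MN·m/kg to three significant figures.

option Y, M = 26.4 MN·m/kg

Screen on constraints: k ≥ 7.56 W/(m·K); σ_y ≥ 63.2 MPa. Survivors: option X, option Y.
In SI units:
  option X: E = 119.0 GPa, ρ = 8770 kg/m³
  option Y: E = 203.8 GPa, ρ = 7710 kg/m³
  option Y: M = 26.4 MN·m/kg
  option X: M = 13.6 MN·m/kg
Option Y has the largest M.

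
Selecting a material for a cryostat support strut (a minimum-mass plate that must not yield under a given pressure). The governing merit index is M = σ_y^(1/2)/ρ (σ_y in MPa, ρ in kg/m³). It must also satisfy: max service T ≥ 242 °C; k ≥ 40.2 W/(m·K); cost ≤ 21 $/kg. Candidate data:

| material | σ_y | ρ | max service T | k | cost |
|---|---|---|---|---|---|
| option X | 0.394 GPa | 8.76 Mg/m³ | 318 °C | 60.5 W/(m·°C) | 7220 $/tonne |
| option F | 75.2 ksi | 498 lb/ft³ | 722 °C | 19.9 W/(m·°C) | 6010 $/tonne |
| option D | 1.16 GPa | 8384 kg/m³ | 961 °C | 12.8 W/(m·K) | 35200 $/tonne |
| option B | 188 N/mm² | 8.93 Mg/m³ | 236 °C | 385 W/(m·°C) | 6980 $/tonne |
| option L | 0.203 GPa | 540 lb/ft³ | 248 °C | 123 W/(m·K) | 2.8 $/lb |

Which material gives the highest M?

Screen on constraints: max service T ≥ 242 °C; k ≥ 40.2 W/(m·K); cost ≤ 21 $/kg. Survivors: option X, option L.
Putting every candidate on a common basis:
  option X: σ_y = 394.0 MPa, ρ = 8760 kg/m³
  option L: σ_y = 203.0 MPa, ρ = 8650 kg/m³
  option X: M = 2.27×10⁻³
  option L: M = 1.65×10⁻³
Option X ranks first.

option X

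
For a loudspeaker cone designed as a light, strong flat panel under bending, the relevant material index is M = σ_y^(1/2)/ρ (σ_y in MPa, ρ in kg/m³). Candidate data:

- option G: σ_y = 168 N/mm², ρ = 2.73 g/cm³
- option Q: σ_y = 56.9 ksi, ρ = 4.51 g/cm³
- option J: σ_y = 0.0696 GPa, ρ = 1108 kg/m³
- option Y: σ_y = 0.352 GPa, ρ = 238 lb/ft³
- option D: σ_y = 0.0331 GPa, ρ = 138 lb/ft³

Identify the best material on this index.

Putting every candidate on a common basis:
  option G: σ_y = 168.0 MPa, ρ = 2730 kg/m³
  option Q: σ_y = 392.3 MPa, ρ = 4510 kg/m³
  option J: σ_y = 69.60 MPa, ρ = 1108 kg/m³
  option Y: σ_y = 352.0 MPa, ρ = 3812 kg/m³
  option D: σ_y = 33.10 MPa, ρ = 2211 kg/m³
  option J: M = 7.53×10⁻³
  option Y: M = 4.92×10⁻³
  option G: M = 4.75×10⁻³
  option Q: M = 4.39×10⁻³
  option D: M = 2.60×10⁻³
Option J has the largest M.

option J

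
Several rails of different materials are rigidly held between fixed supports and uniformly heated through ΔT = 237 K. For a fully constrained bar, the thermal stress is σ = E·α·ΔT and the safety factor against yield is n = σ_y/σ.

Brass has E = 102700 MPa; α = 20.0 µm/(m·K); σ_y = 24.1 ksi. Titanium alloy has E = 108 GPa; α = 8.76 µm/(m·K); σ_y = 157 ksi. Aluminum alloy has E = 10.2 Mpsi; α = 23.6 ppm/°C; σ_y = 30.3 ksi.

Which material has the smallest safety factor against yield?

brass

In consistent units (E in GPa, α in ×10⁻⁶/K, σ_y in MPa):
  brass: E = 102.7, α = 20.0, σ_y = 166.2 → σ = 487 MPa, n = 0.341
  titanium alloy: E = 108.0, α = 8.76, σ_y = 1082 → σ = 224 MPa, n = 4.83
  aluminum alloy: E = 70.33, α = 23.6, σ_y = 208.9 → σ = 393 MPa, n = 0.531
Smallest n: brass with n = 0.341.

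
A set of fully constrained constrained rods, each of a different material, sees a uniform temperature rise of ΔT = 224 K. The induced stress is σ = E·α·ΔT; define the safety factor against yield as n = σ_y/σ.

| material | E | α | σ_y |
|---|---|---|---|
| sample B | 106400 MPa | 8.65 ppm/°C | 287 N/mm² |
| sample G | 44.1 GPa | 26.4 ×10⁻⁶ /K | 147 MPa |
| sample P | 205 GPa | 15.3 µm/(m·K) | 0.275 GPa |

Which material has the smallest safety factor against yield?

sample P

With everything in SI (GPa, ×10⁻⁶/K, MPa):
  sample B: E = 106.4, α = 8.65, σ_y = 287.0 → σ = 206 MPa, n = 1.39
  sample G: E = 44.10, α = 26.4, σ_y = 147.0 → σ = 261 MPa, n = 0.564
  sample P: E = 205.0, α = 15.3, σ_y = 275.0 → σ = 703 MPa, n = 0.391
Sample P has the lowest safety factor, n = 0.391.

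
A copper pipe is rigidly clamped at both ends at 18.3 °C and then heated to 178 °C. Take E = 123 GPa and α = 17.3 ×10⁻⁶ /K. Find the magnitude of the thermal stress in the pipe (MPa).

ΔT = 159.7 K. Constrained thermal stress σ = E·α·ΔT = 123.0×10³ MPa × 17.3×10⁻⁶ × 159.7 = 340 MPa (compressive).

340 MPa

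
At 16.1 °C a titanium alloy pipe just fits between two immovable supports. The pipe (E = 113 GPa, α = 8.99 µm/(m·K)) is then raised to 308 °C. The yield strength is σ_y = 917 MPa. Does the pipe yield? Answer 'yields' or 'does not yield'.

ΔT = 291.9 K. Constrained thermal stress σ = E·α·ΔT = 113.0×10³ MPa × 8.99×10⁻⁶ × 291.9 = 297 MPa (compressive).
Compare to σ_y = 917 MPa: σ < σ_y, so it does not yield.

does not yield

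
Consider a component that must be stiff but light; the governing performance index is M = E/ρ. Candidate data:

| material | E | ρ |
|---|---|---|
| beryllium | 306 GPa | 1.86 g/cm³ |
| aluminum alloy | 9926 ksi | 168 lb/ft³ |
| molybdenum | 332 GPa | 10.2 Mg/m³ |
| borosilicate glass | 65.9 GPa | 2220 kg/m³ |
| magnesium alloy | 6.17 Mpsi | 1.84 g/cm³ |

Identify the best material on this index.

After converting to SI:
  beryllium: E = 306.0 GPa, ρ = 1860 kg/m³
  aluminum alloy: E = 68.44 GPa, ρ = 2691 kg/m³
  molybdenum: E = 332.0 GPa, ρ = 10200 kg/m³
  borosilicate glass: E = 65.90 GPa, ρ = 2220 kg/m³
  magnesium alloy: E = 42.54 GPa, ρ = 1840 kg/m³
  beryllium: M = 165 MN·m/kg
  molybdenum: M = 32.5 MN·m/kg
  borosilicate glass: M = 29.7 MN·m/kg
  aluminum alloy: M = 25.4 MN·m/kg
  magnesium alloy: M = 23.1 MN·m/kg
Highest index: beryllium.

beryllium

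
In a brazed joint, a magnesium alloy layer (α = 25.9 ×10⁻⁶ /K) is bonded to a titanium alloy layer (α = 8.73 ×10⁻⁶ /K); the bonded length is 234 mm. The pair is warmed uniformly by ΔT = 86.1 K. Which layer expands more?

α(magnesium alloy) = 25.9×10⁻⁶/K vs α(titanium alloy) = 8.73×10⁻⁶/K.
Higher α expands more for the same ΔT: magnesium alloy.

magnesium alloy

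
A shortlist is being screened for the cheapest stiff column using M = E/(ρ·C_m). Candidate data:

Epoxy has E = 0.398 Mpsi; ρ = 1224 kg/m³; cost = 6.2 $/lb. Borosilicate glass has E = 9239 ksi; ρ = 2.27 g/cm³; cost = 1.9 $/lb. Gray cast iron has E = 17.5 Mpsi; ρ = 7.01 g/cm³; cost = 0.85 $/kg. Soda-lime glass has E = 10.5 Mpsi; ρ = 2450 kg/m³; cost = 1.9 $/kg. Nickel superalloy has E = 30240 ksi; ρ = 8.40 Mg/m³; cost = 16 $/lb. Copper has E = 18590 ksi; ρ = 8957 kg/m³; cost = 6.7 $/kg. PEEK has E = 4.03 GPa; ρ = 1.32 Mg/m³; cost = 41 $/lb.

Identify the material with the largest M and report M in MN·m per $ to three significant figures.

gray cast iron, M = 20.2 MN·m per $

Normalizing units and computing the index:
  epoxy: E = 2.744 GPa, ρ = 1224 kg/m³, cost = 13.67 $/kg
  borosilicate glass: E = 63.70 GPa, ρ = 2270 kg/m³, cost = 4.189 $/kg
  gray cast iron: E = 120.7 GPa, ρ = 7010 kg/m³, cost = 0.8500 $/kg
  soda-lime glass: E = 72.39 GPa, ρ = 2450 kg/m³, cost = 1.900 $/kg
  nickel superalloy: E = 208.5 GPa, ρ = 8400 kg/m³, cost = 35.27 $/kg
  copper: E = 128.2 GPa, ρ = 8957 kg/m³, cost = 6.700 $/kg
  PEEK: E = 4.030 GPa, ρ = 1320 kg/m³, cost = 90.39 $/kg
  gray cast iron: M = 20.2 MN·m per $
  soda-lime glass: M = 15.6 MN·m per $
  borosilicate glass: M = 6.70 MN·m per $
  copper: M = 2.14 MN·m per $
  nickel superalloy: M = 0.704 MN·m per $
  epoxy: M = 0.164 MN·m per $
  PEEK: M = 0.0338 MN·m per $
Highest index: gray cast iron.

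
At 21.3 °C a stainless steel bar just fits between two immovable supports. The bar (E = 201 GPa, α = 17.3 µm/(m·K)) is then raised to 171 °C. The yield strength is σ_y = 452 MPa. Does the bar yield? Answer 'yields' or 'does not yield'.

ΔT = 149.7 K. Constrained thermal stress σ = E·α·ΔT = 201.0×10³ MPa × 17.3×10⁻⁶ × 149.7 = 521 MPa (compressive).
Compare to σ_y = 452 MPa: σ ≥ σ_y, so it yields.

yields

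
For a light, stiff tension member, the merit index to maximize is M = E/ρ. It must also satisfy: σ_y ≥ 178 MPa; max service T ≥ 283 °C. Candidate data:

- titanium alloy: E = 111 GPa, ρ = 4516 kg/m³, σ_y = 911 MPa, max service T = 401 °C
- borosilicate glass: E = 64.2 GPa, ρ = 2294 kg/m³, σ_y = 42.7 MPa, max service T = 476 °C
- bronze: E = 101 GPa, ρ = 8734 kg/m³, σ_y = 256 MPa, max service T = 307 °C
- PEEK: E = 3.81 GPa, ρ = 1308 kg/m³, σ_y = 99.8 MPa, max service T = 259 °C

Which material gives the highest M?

titanium alloy

Screen on constraints: σ_y ≥ 178 MPa; max service T ≥ 283 °C. Survivors: titanium alloy, bronze.
Computing M directly (units already consistent):
  titanium alloy: M = 24.6 MN·m/kg
  bronze: M = 11.6 MN·m/kg
The maximum is for titanium alloy.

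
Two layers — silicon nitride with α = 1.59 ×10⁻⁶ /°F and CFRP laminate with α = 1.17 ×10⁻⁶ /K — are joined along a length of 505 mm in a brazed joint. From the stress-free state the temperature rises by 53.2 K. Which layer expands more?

silicon nitride: α = 1.59×10⁻⁶/°F × 9/5 = 2.86×10⁻⁶/K.
α(silicon nitride) = 2.86×10⁻⁶/K vs α(CFRP laminate) = 1.17×10⁻⁶/K.
Higher α expands more for the same ΔT: silicon nitride.

silicon nitride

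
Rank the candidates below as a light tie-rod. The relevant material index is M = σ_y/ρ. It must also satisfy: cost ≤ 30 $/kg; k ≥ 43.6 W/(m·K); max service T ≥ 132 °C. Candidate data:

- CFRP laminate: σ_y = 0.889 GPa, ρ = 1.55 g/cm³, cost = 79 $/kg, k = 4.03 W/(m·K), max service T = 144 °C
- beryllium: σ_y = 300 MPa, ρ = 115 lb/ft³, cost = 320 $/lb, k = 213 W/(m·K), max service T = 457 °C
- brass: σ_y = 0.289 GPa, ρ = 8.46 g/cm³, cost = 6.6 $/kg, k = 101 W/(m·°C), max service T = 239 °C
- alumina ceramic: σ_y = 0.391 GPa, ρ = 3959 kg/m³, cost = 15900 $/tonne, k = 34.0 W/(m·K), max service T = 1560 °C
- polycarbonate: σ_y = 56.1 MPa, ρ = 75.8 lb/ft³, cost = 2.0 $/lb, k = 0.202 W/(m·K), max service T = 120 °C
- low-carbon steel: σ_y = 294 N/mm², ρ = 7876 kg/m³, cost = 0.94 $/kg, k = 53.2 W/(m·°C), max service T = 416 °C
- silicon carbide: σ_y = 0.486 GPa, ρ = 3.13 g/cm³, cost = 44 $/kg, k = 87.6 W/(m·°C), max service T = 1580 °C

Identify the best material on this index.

Screen on constraints: cost ≤ 30 $/kg; k ≥ 43.6 W/(m·K); max service T ≥ 132 °C. Survivors: brass, low-carbon steel.
Putting every candidate on a common basis:
  brass: σ_y = 289.0 MPa, ρ = 8460 kg/m³
  low-carbon steel: σ_y = 294.0 MPa, ρ = 7876 kg/m³
  low-carbon steel: M = 37.3 kN·m/kg
  brass: M = 34.2 kN·m/kg
The maximum is for low-carbon steel.

low-carbon steel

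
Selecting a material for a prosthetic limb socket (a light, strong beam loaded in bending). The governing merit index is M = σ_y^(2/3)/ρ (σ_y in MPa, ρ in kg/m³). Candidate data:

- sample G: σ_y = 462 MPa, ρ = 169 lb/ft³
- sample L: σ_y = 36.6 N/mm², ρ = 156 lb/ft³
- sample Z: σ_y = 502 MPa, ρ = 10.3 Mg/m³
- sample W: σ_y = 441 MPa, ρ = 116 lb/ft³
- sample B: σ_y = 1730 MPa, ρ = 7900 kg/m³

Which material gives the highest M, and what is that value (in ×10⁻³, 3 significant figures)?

Convert each candidate to consistent units, then evaluate M:
  sample G: σ_y = 462.0 MPa, ρ = 2707 kg/m³
  sample L: σ_y = 36.60 MPa, ρ = 2499 kg/m³
  sample Z: σ_y = 502.0 MPa, ρ = 10300 kg/m³
  sample W: σ_y = 441.0 MPa, ρ = 1858 kg/m³
  sample B: σ_y = 1730 MPa, ρ = 7900 kg/m³
  sample W: M = 31.2×10⁻³
  sample G: M = 22.1×10⁻³
  sample B: M = 18.2×10⁻³
  sample Z: M = 6.13×10⁻³
  sample L: M = 4.41×10⁻³
The maximum is for sample W.

sample W, M = 31.2×10⁻³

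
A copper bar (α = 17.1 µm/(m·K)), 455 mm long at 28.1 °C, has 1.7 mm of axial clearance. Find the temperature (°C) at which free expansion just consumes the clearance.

α·L₀·ΔT = 1.7 mm ⇒ ΔT = 1.7 / (17.1×10⁻⁶ × 455.0) = 218.5 K.
T = 28.1 + 218.5 = 246.6 °C.

247 °C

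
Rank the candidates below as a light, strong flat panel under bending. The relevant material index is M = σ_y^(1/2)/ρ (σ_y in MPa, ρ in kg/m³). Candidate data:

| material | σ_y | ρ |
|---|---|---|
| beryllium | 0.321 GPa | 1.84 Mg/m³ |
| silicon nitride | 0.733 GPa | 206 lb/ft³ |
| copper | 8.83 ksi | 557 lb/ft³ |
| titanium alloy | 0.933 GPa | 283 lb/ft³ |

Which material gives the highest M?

beryllium

After converting to SI:
  beryllium: σ_y = 321.0 MPa, ρ = 1840 kg/m³
  silicon nitride: σ_y = 733.0 MPa, ρ = 3300 kg/m³
  copper: σ_y = 60.88 MPa, ρ = 8922 kg/m³
  titanium alloy: σ_y = 933.0 MPa, ρ = 4533 kg/m³
  beryllium: M = 9.74×10⁻³
  silicon nitride: M = 8.20×10⁻³
  titanium alloy: M = 6.74×10⁻³
  copper: M = 0.875×10⁻³
Beryllium has the largest M.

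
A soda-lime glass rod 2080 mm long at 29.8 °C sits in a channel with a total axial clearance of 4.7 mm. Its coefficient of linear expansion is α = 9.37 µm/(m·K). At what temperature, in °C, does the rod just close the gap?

α·L₀·ΔT = 4.7 mm ⇒ ΔT = 4.7 / (9.37×10⁻⁶ × 2080.0) = 241.2 K.
T = 29.8 + 241.2 = 271.0 °C.

271 °C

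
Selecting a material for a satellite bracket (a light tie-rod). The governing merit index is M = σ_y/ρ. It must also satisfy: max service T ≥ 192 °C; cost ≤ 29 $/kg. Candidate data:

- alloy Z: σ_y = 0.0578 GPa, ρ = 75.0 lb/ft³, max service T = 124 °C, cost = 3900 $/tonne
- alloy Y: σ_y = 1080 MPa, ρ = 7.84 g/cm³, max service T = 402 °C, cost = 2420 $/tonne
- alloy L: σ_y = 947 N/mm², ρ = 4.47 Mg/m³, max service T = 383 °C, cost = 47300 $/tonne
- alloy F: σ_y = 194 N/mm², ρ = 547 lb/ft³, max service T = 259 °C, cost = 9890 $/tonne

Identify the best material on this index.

alloy Y

Screen on constraints: max service T ≥ 192 °C; cost ≤ 29 $/kg. Survivors: alloy Y, alloy F.
In SI units:
  alloy Y: σ_y = 1080 MPa, ρ = 7840 kg/m³
  alloy F: σ_y = 194.0 MPa, ρ = 8762 kg/m³
  alloy Y: M = 138 kN·m/kg
  alloy F: M = 22.1 kN·m/kg
Alloy Y ranks first.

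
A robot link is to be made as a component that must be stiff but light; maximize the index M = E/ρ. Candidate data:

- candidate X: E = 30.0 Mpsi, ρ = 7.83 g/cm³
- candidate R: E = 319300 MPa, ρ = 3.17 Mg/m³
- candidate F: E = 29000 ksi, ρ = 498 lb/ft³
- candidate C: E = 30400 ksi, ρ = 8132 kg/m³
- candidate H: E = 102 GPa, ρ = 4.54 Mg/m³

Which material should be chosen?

After converting to SI:
  candidate X: E = 206.8 GPa, ρ = 7830 kg/m³
  candidate R: E = 319.3 GPa, ρ = 3170 kg/m³
  candidate F: E = 199.9 GPa, ρ = 7977 kg/m³
  candidate C: E = 209.6 GPa, ρ = 8132 kg/m³
  candidate H: E = 102.0 GPa, ρ = 4540 kg/m³
  candidate R: M = 101 MN·m/kg
  candidate X: M = 26.4 MN·m/kg
  candidate C: M = 25.8 MN·m/kg
  candidate F: M = 25.1 MN·m/kg
  candidate H: M = 22.5 MN·m/kg
Candidate R has the largest M.

candidate R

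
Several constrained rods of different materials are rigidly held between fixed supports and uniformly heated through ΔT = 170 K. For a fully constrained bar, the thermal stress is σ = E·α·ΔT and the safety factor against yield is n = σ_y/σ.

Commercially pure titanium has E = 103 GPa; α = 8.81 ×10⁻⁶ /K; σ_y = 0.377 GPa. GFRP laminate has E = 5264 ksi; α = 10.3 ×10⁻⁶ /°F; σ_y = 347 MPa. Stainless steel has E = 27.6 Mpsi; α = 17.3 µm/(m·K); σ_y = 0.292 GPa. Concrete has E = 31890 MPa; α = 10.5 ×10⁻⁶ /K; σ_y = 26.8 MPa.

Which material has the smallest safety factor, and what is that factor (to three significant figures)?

In consistent units (E in GPa, α in ×10⁻⁶/K, σ_y in MPa):
  commercially pure titanium: E = 103.0, α = 8.81, σ_y = 377.0 → σ = 154 MPa, n = 2.44
  GFRP laminate: E = 36.29, α = 18.5, σ_y = 347.0 → σ = 114 MPa, n = 3.03
  stainless steel: E = 190.3, α = 17.3, σ_y = 292.0 → σ = 560 MPa, n = 0.522
  concrete: E = 31.89, α = 10.5, σ_y = 26.80 → σ = 56.9 MPa, n = 0.471
Concrete has the lowest safety factor, n = 0.471.

concrete, n = 0.471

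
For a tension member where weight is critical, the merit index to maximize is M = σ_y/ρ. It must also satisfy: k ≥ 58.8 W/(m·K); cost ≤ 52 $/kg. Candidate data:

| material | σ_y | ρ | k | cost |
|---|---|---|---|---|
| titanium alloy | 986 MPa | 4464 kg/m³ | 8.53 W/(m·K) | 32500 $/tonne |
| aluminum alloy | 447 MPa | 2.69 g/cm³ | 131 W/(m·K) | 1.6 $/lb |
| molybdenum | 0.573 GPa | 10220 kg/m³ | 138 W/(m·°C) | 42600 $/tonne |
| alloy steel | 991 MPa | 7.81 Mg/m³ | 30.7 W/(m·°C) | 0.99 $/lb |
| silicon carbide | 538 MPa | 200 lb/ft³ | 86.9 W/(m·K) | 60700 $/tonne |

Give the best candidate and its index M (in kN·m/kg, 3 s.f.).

Screen on constraints: k ≥ 58.8 W/(m·K); cost ≤ 52 $/kg. Survivors: aluminum alloy, molybdenum.
In SI units:
  aluminum alloy: σ_y = 447.0 MPa, ρ = 2690 kg/m³
  molybdenum: σ_y = 573.0 MPa, ρ = 10220 kg/m³
  aluminum alloy: M = 166 kN·m/kg
  molybdenum: M = 56.1 kN·m/kg
The maximum is for aluminum alloy.

aluminum alloy, M = 166 kN·m/kg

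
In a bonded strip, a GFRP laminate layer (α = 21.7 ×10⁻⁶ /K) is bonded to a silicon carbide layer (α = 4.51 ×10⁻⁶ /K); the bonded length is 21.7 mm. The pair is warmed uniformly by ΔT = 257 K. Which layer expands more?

GFRP laminate

α(GFRP laminate) = 21.7×10⁻⁶/K vs α(silicon carbide) = 4.51×10⁻⁶/K.
Higher α expands more for the same ΔT: GFRP laminate.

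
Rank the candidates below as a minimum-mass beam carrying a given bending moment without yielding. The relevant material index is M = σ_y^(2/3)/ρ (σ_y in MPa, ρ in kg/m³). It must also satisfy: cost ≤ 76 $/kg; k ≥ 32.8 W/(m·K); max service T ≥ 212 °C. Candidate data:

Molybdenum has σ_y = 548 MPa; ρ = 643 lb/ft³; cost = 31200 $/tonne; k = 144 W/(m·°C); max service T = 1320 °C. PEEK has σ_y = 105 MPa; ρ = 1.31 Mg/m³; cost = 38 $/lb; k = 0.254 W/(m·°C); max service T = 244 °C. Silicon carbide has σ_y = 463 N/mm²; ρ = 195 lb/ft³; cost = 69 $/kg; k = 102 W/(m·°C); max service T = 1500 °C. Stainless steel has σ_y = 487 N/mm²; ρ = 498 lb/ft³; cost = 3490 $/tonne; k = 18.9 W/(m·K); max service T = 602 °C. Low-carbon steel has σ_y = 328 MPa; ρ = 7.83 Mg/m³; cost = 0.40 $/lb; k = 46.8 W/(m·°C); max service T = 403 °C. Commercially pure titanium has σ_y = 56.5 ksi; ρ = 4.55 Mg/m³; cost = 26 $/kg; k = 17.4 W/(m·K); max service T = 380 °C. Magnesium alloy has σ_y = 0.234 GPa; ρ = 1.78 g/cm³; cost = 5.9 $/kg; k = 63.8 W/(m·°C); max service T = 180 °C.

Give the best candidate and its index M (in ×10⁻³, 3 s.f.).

Screen on constraints: cost ≤ 76 $/kg; k ≥ 32.8 W/(m·K); max service T ≥ 212 °C. Survivors: molybdenum, silicon carbide, low-carbon steel.
Putting every candidate on a common basis:
  molybdenum: σ_y = 548.0 MPa, ρ = 10300 kg/m³
  silicon carbide: σ_y = 463.0 MPa, ρ = 3124 kg/m³
  low-carbon steel: σ_y = 328.0 MPa, ρ = 7830 kg/m³
  silicon carbide: M = 19.2×10⁻³
  molybdenum: M = 6.50×10⁻³
  low-carbon steel: M = 6.07×10⁻³
The maximum is for silicon carbide.

silicon carbide, M = 19.2×10⁻³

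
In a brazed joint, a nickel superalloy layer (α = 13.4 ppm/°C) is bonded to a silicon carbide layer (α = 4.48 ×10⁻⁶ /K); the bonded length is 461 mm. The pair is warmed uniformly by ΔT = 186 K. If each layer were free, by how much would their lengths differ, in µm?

765 µm

Δα = |13.4 − 4.48|×10⁻⁶/K = 8.92×10⁻⁶/K.
ΔL_mismatch = Δα·L·ΔT = 8.92×10⁻⁶ × 461.0 mm × 186.0 K = 765 µm.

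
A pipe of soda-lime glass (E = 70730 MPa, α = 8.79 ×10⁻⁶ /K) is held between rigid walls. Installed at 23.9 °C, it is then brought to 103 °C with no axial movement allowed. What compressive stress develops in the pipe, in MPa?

E = 70730 MPa = 70.73 GPa.
ΔT = 79.10 K. Constrained thermal stress σ = E·α·ΔT = 70.73×10³ MPa × 8.79×10⁻⁶ × 79.10 = 49.2 MPa (compressive).

49.2 MPa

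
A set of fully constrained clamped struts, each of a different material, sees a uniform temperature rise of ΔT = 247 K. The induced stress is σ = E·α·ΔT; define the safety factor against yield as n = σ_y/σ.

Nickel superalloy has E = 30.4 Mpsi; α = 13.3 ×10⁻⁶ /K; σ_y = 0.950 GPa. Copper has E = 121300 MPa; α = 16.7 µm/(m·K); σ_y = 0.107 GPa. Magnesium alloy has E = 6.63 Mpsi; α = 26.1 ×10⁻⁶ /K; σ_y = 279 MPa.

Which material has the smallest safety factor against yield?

With everything in SI (GPa, ×10⁻⁶/K, MPa):
  nickel superalloy: E = 209.6, α = 13.3, σ_y = 950.0 → σ = 689 MPa, n = 1.38
  copper: E = 121.3, α = 16.7, σ_y = 107.0 → σ = 500 MPa, n = 0.214
  magnesium alloy: E = 45.71, α = 26.1, σ_y = 279.0 → σ = 295 MPa, n = 0.947
Copper has the lowest safety factor, n = 0.214.

copper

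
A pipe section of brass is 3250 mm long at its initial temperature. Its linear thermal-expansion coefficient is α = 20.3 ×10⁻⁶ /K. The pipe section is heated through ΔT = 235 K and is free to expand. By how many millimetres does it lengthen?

15.5 mm

ΔL = α·L₀·ΔT = 20.3×10⁻⁶ × 3250 mm × 235.0 K = 15.5 mm.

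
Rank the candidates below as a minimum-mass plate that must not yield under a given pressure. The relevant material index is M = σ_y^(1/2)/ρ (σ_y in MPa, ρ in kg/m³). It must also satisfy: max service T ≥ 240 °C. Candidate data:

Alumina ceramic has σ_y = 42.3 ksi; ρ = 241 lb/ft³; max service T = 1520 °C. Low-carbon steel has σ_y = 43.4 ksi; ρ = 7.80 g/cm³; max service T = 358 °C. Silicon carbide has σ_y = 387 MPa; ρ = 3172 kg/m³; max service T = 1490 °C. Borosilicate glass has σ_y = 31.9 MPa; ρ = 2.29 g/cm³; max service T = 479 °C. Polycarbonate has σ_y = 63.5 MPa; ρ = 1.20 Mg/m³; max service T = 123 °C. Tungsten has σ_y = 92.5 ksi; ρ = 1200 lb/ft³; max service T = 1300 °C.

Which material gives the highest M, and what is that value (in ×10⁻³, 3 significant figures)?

Screen on constraints: max service T ≥ 240 °C. Survivors: alumina ceramic, low-carbon steel, silicon carbide, borosilicate glass, tungsten.
In SI units:
  alumina ceramic: σ_y = 291.6 MPa, ρ = 3860 kg/m³
  low-carbon steel: σ_y = 299.2 MPa, ρ = 7800 kg/m³
  silicon carbide: σ_y = 387.0 MPa, ρ = 3172 kg/m³
  borosilicate glass: σ_y = 31.90 MPa, ρ = 2290 kg/m³
  tungsten: σ_y = 637.8 MPa, ρ = 19220 kg/m³
  silicon carbide: M = 6.20×10⁻³
  alumina ceramic: M = 4.42×10⁻³
  borosilicate glass: M = 2.47×10⁻³
  low-carbon steel: M = 2.22×10⁻³
  tungsten: M = 1.31×10⁻³
Silicon carbide ranks first.

silicon carbide, M = 6.20×10⁻³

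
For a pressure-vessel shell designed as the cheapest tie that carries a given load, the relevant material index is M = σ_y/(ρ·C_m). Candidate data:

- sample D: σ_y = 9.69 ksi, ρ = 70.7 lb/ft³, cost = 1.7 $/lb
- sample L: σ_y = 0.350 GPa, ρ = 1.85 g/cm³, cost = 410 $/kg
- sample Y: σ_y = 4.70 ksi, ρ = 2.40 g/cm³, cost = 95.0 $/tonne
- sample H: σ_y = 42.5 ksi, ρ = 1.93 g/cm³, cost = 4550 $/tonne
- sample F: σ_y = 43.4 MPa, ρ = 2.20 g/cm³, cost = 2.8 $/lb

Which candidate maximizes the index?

After converting to SI:
  sample D: σ_y = 66.81 MPa, ρ = 1133 kg/m³, cost = 3.748 $/kg
  sample L: σ_y = 350.0 MPa, ρ = 1850 kg/m³, cost = 410.0 $/kg
  sample Y: σ_y = 32.41 MPa, ρ = 2400 kg/m³, cost = 0.09500 $/kg
  sample H: σ_y = 293.0 MPa, ρ = 1930 kg/m³, cost = 4.550 $/kg
  sample F: σ_y = 43.40 MPa, ρ = 2200 kg/m³, cost = 6.173 $/kg
  sample Y: M = 142 kN·m per $
  sample H: M = 33.4 kN·m per $
  sample D: M = 15.7 kN·m per $
  sample F: M = 3.20 kN·m per $
  sample L: M = 0.461 kN·m per $
Highest index: sample Y.

sample Y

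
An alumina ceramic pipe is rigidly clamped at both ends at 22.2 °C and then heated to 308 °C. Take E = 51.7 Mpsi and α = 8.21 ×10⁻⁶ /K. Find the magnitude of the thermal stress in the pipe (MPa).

836 MPa

E = 51.7 Mpsi = 356.5 GPa.
ΔT = 285.8 K. Constrained thermal stress σ = E·α·ΔT = 356.5×10³ MPa × 8.21×10⁻⁶ × 285.8 = 836 MPa (compressive).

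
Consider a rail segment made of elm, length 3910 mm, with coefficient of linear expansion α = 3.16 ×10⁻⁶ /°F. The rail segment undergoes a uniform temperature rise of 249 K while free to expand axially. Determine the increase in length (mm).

Convert α: 3.16×10⁻⁶/°F × (9/5) = 5.69×10⁻⁶/K.
ΔL = α·L₀·ΔT = 5.69×10⁻⁶ × 3910 mm × 249.0 K = 5.54 mm.

5.54 mm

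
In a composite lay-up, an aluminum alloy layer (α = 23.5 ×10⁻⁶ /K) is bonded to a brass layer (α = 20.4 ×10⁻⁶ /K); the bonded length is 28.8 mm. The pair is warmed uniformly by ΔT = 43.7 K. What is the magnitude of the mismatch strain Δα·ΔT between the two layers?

Δα = |23.5 − 20.4|×10⁻⁶/K = 3.10×10⁻⁶/K.
Mismatch strain = Δα·ΔT = 3.10×10⁻⁶ × 43.7 = 1.35×10⁻⁴.

1.35×10⁻⁴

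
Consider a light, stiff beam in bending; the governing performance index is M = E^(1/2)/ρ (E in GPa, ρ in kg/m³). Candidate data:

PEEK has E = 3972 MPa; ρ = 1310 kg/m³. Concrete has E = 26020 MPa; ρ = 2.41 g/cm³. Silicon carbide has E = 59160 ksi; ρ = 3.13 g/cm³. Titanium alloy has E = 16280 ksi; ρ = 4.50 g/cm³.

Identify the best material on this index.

Normalizing units and computing the index:
  PEEK: E = 3.972 GPa, ρ = 1310 kg/m³
  concrete: E = 26.02 GPa, ρ = 2410 kg/m³
  silicon carbide: E = 407.9 GPa, ρ = 3130 kg/m³
  titanium alloy: E = 112.2 GPa, ρ = 4500 kg/m³
  silicon carbide: M = 6.45×10⁻³
  titanium alloy: M = 2.35×10⁻³
  concrete: M = 2.12×10⁻³
  PEEK: M = 1.52×10⁻³
The maximum is for silicon carbide.

silicon carbide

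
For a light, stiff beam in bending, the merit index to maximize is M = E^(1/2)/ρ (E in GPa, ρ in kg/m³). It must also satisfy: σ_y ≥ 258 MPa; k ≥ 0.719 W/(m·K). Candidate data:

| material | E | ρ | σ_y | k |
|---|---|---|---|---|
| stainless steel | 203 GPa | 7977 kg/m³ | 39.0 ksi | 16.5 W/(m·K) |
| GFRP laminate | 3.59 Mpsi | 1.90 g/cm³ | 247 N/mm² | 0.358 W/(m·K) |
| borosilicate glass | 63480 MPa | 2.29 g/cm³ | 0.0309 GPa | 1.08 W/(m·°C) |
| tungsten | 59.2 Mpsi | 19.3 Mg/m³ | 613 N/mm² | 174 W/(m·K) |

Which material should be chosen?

Screen on constraints: σ_y ≥ 258 MPa; k ≥ 0.719 W/(m·K). Survivors: stainless steel, tungsten.
Convert each candidate to consistent units, then evaluate M:
  stainless steel: E = 203.0 GPa, ρ = 7977 kg/m³
  tungsten: E = 408.2 GPa, ρ = 19300 kg/m³
  stainless steel: M = 1.79×10⁻³
  tungsten: M = 1.05×10⁻³
Stainless steel has the largest M.

stainless steel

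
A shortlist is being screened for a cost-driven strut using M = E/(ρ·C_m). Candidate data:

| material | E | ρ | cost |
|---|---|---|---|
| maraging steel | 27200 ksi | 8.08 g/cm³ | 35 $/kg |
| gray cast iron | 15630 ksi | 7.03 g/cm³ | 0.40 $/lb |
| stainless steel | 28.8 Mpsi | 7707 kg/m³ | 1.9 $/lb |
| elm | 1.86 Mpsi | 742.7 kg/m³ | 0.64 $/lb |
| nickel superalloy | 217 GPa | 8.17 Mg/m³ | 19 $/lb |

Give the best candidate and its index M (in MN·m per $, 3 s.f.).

gray cast iron, M = 17.4 MN·m per $

In SI units:
  maraging steel: E = 187.5 GPa, ρ = 8080 kg/m³, cost = 35.00 $/kg
  gray cast iron: E = 107.8 GPa, ρ = 7030 kg/m³, cost = 0.8818 $/kg
  stainless steel: E = 198.6 GPa, ρ = 7707 kg/m³, cost = 4.189 $/kg
  elm: E = 12.82 GPa, ρ = 742.7 kg/m³, cost = 1.411 $/kg
  nickel superalloy: E = 217.0 GPa, ρ = 8170 kg/m³, cost = 41.89 $/kg
  gray cast iron: M = 17.4 MN·m per $
  elm: M = 12.2 MN·m per $
  stainless steel: M = 6.15 MN·m per $
  maraging steel: M = 0.663 MN·m per $
  nickel superalloy: M = 0.634 MN·m per $
The maximum is for gray cast iron.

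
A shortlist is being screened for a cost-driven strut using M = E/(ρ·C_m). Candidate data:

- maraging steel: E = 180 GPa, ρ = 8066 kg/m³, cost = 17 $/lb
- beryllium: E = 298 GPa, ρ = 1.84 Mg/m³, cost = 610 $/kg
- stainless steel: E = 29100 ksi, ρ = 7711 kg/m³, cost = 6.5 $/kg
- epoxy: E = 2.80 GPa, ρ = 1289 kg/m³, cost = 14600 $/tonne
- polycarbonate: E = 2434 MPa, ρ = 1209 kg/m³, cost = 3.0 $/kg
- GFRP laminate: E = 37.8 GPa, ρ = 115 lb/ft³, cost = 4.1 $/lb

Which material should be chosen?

In SI units:
  maraging steel: E = 180.0 GPa, ρ = 8066 kg/m³, cost = 37.48 $/kg
  beryllium: E = 298.0 GPa, ρ = 1840 kg/m³, cost = 610.0 $/kg
  stainless steel: E = 200.6 GPa, ρ = 7711 kg/m³, cost = 6.500 $/kg
  epoxy: E = 2.800 GPa, ρ = 1289 kg/m³, cost = 14.60 $/kg
  polycarbonate: E = 2.434 GPa, ρ = 1209 kg/m³, cost = 3.000 $/kg
  GFRP laminate: E = 37.80 GPa, ρ = 1842 kg/m³, cost = 9.039 $/kg
  stainless steel: M = 4.00 MN·m per $
  GFRP laminate: M = 2.27 MN·m per $
  polycarbonate: M = 0.671 MN·m per $
  maraging steel: M = 0.595 MN·m per $
  beryllium: M = 0.266 MN·m per $
  epoxy: M = 0.149 MN·m per $
The maximum is for stainless steel.

stainless steel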